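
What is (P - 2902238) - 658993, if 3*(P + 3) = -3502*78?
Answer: -3652286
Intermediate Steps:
P = -91055 (P = -3 + (-3502*78)/3 = -3 + (⅓)*(-273156) = -3 - 91052 = -91055)
(P - 2902238) - 658993 = (-91055 - 2902238) - 658993 = -2993293 - 658993 = -3652286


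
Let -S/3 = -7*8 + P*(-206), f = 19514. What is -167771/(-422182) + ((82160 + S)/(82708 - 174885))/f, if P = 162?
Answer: 150849857909115/379698242877998 ≈ 0.39729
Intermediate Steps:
S = 100284 (S = -3*(-7*8 + 162*(-206)) = -3*(-56 - 33372) = -3*(-33428) = 100284)
-167771/(-422182) + ((82160 + S)/(82708 - 174885))/f = -167771/(-422182) + ((82160 + 100284)/(82708 - 174885))/19514 = -167771*(-1/422182) + (182444/(-92177))*(1/19514) = 167771/422182 + (182444*(-1/92177))*(1/19514) = 167771/422182 - 182444/92177*1/19514 = 167771/422182 - 91222/899370989 = 150849857909115/379698242877998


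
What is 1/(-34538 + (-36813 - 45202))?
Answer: -1/116553 ≈ -8.5798e-6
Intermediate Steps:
1/(-34538 + (-36813 - 45202)) = 1/(-34538 - 82015) = 1/(-116553) = -1/116553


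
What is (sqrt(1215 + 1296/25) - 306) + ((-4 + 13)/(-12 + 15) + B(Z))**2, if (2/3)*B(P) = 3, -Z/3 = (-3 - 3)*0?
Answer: -999/4 + 9*sqrt(391)/5 ≈ -214.16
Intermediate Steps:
Z = 0 (Z = -3*(-3 - 3)*0 = -(-18)*0 = -3*0 = 0)
B(P) = 9/2 (B(P) = (3/2)*3 = 9/2)
(sqrt(1215 + 1296/25) - 306) + ((-4 + 13)/(-12 + 15) + B(Z))**2 = (sqrt(1215 + 1296/25) - 306) + ((-4 + 13)/(-12 + 15) + 9/2)**2 = (sqrt(1215 + 1296*(1/25)) - 306) + (9/3 + 9/2)**2 = (sqrt(1215 + 1296/25) - 306) + (9*(1/3) + 9/2)**2 = (sqrt(31671/25) - 306) + (3 + 9/2)**2 = (9*sqrt(391)/5 - 306) + (15/2)**2 = (-306 + 9*sqrt(391)/5) + 225/4 = -999/4 + 9*sqrt(391)/5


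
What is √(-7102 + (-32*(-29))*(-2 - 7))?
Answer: I*√15454 ≈ 124.31*I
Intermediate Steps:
√(-7102 + (-32*(-29))*(-2 - 7)) = √(-7102 + 928*(-9)) = √(-7102 - 8352) = √(-15454) = I*√15454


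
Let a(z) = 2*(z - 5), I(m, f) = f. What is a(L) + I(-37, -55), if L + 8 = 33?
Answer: -15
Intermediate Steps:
L = 25 (L = -8 + 33 = 25)
a(z) = -10 + 2*z (a(z) = 2*(-5 + z) = -10 + 2*z)
a(L) + I(-37, -55) = (-10 + 2*25) - 55 = (-10 + 50) - 55 = 40 - 55 = -15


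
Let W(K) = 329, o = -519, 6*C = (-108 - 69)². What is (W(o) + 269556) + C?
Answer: 550213/2 ≈ 2.7511e+5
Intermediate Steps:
C = 10443/2 (C = (-108 - 69)²/6 = (⅙)*(-177)² = (⅙)*31329 = 10443/2 ≈ 5221.5)
(W(o) + 269556) + C = (329 + 269556) + 10443/2 = 269885 + 10443/2 = 550213/2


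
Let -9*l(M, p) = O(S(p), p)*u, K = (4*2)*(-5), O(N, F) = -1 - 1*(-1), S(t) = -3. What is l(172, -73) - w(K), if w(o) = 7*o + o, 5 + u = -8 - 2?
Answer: 320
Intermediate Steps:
u = -15 (u = -5 + (-8 - 2) = -5 - 10 = -15)
O(N, F) = 0 (O(N, F) = -1 + 1 = 0)
K = -40 (K = 8*(-5) = -40)
w(o) = 8*o
l(M, p) = 0 (l(M, p) = -0*(-15) = -⅑*0 = 0)
l(172, -73) - w(K) = 0 - 8*(-40) = 0 - 1*(-320) = 0 + 320 = 320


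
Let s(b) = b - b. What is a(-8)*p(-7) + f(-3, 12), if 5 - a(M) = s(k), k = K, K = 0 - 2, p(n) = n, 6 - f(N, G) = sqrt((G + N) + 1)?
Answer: -29 - sqrt(10) ≈ -32.162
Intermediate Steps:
f(N, G) = 6 - sqrt(1 + G + N) (f(N, G) = 6 - sqrt((G + N) + 1) = 6 - sqrt(1 + G + N))
K = -2
k = -2
s(b) = 0
a(M) = 5 (a(M) = 5 - 1*0 = 5 + 0 = 5)
a(-8)*p(-7) + f(-3, 12) = 5*(-7) + (6 - sqrt(1 + 12 - 3)) = -35 + (6 - sqrt(10)) = -29 - sqrt(10)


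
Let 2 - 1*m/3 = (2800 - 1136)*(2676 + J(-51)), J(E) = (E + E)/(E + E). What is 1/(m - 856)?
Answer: -1/13364434 ≈ -7.4825e-8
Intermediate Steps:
J(E) = 1 (J(E) = (2*E)/((2*E)) = (2*E)*(1/(2*E)) = 1)
m = -13363578 (m = 6 - 3*(2800 - 1136)*(2676 + 1) = 6 - 4992*2677 = 6 - 3*4454528 = 6 - 13363584 = -13363578)
1/(m - 856) = 1/(-13363578 - 856) = 1/(-13364434) = -1/13364434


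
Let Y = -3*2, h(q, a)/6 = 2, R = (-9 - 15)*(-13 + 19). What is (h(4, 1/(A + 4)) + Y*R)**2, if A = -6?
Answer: 767376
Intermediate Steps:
R = -144 (R = -24*6 = -144)
h(q, a) = 12 (h(q, a) = 6*2 = 12)
Y = -6
(h(4, 1/(A + 4)) + Y*R)**2 = (12 - 6*(-144))**2 = (12 + 864)**2 = 876**2 = 767376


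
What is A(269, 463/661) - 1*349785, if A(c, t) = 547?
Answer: -349238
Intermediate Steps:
A(269, 463/661) - 1*349785 = 547 - 1*349785 = 547 - 349785 = -349238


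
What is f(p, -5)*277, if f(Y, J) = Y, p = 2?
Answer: 554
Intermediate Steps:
f(p, -5)*277 = 2*277 = 554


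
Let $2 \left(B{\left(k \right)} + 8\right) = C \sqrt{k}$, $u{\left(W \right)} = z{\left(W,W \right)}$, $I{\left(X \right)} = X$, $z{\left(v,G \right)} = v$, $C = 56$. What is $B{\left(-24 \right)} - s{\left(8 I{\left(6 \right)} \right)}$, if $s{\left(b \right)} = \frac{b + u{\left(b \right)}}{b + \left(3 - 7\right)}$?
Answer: $- \frac{112}{11} + 56 i \sqrt{6} \approx -10.182 + 137.17 i$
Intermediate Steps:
$u{\left(W \right)} = W$
$B{\left(k \right)} = -8 + 28 \sqrt{k}$ ($B{\left(k \right)} = -8 + \frac{56 \sqrt{k}}{2} = -8 + 28 \sqrt{k}$)
$s{\left(b \right)} = \frac{2 b}{-4 + b}$ ($s{\left(b \right)} = \frac{b + b}{b + \left(3 - 7\right)} = \frac{2 b}{b + \left(3 - 7\right)} = \frac{2 b}{b - 4} = \frac{2 b}{-4 + b}$)
$B{\left(-24 \right)} - s{\left(8 I{\left(6 \right)} \right)} = \left(-8 + 28 \sqrt{-24}\right) - \frac{2 \cdot 8 \cdot 6}{-4 + 8 \cdot 6} = \left(-8 + 28 \cdot 2 i \sqrt{6}\right) - 2 \cdot 48 \frac{1}{-4 + 48} = \left(-8 + 56 i \sqrt{6}\right) - 2 \cdot 48 \cdot \frac{1}{44} = \left(-8 + 56 i \sqrt{6}\right) - \frac{24}{11} = - \frac{112}{11} + 56 i \sqrt{6}$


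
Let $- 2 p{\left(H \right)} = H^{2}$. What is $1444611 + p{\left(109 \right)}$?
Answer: $\frac{2877341}{2} \approx 1.4387 \cdot 10^{6}$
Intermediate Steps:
$p{\left(H \right)} = - \frac{H^{2}}{2}$
$1444611 + p{\left(109 \right)} = 1444611 - \frac{109^{2}}{2} = 1444611 - \frac{11881}{2} = \frac{2877341}{2}$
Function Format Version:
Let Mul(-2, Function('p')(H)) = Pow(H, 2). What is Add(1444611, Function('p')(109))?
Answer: Rational(2877341, 2) ≈ 1.4387e+6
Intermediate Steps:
Function('p')(H) = Mul(Rational(-1, 2), Pow(H, 2))
Add(1444611, Function('p')(109)) = Add(1444611, Mul(Rational(-1, 2), Pow(109, 2))) = Add(1444611, Mul(Rational(-1, 2), 11881)) = Add(1444611, Rational(-11881, 2)) = Rational(2877341, 2)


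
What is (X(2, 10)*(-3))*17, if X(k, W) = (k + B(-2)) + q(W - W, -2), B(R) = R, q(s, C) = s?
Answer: 0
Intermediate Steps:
X(k, W) = -2 + k (X(k, W) = (k - 2) + (W - W) = (-2 + k) + 0 = -2 + k)
(X(2, 10)*(-3))*17 = ((-2 + 2)*(-3))*17 = (0*(-3))*17 = 0*17 = 0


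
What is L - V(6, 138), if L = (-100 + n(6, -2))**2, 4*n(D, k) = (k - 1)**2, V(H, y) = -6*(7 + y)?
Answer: 166801/16 ≈ 10425.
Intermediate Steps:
V(H, y) = -42 - 6*y
n(D, k) = (-1 + k)**2/4 (n(D, k) = (k - 1)**2/4 = (-1 + k)**2/4)
L = 152881/16 (L = (-100 + (-1 - 2)**2/4)**2 = (-100 + (1/4)*(-3)**2)**2 = (-100 + (1/4)*9)**2 = (-100 + 9/4)**2 = (-391/4)**2 = 152881/16 ≈ 9555.1)
L - V(6, 138) = 152881/16 - (-42 - 6*138) = 152881/16 - (-42 - 828) = 152881/16 - 1*(-870) = 152881/16 + 870 = 166801/16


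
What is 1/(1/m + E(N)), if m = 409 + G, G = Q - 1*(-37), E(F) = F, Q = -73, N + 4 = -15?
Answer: -373/7086 ≈ -0.052639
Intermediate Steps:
N = -19 (N = -4 - 15 = -19)
G = -36 (G = -73 - 1*(-37) = -73 + 37 = -36)
m = 373 (m = 409 - 36 = 373)
1/(1/m + E(N)) = 1/(1/373 - 19) = 1/(-7086/373) = -373/7086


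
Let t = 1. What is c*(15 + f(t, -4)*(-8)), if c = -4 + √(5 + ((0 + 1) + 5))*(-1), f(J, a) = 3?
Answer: 36 + 9*√11 ≈ 65.850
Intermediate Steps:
c = -4 - √11 (c = -4 + √(5 + (1 + 5))*(-1) = -4 + √(5 + 6)*(-1) = -4 + √11*(-1) = -4 - √11 ≈ -7.3166)
c*(15 + f(t, -4)*(-8)) = (-4 - √11)*(15 + 3*(-8)) = (-4 - √11)*(15 - 24) = (-4 - √11)*(-9) = 36 + 9*√11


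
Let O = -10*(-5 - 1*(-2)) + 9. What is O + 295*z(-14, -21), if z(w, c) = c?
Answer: -6156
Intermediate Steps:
O = 39 (O = -10*(-5 + 2) + 9 = -10*(-3) + 9 = 30 + 9 = 39)
O + 295*z(-14, -21) = 39 + 295*(-21) = 39 - 6195 = -6156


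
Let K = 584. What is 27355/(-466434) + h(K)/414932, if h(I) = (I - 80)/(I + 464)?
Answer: -106205822237/1810966386852 ≈ -0.058646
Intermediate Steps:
h(I) = (-80 + I)/(464 + I)
27355/(-466434) + h(K)/414932 = 27355/(-466434) + ((-80 + 584)/(464 + 584))/414932 = 27355*(-1/466434) + (504/1048)*(1/414932) = -27355/466434 + ((1/1048)*504)*(1/414932) = -27355/466434 + (63/131)*(1/414932) = -27355/466434 + 9/7765156 = -106205822237/1810966386852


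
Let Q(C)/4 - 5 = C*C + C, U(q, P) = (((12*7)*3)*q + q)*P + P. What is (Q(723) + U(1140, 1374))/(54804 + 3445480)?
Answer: 199192141/1750142 ≈ 113.81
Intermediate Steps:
U(q, P) = P + 253*P*q (U(q, P) = ((84*3)*q + q)*P + P = (252*q + q)*P + P = (253*q)*P + P = 253*P*q + P = P + 253*P*q)
Q(C) = 20 + 4*C + 4*C² (Q(C) = 20 + 4*(C*C + C) = 20 + 4*(C² + C) = 20 + 4*(C + C²) = 20 + (4*C + 4*C²) = 20 + 4*C + 4*C²)
(Q(723) + U(1140, 1374))/(54804 + 3445480) = ((20 + 4*723 + 4*723²) + 1374*(1 + 253*1140))/(54804 + 3445480) = ((20 + 2892 + 4*522729) + 1374*(1 + 288420))/3500284 = ((20 + 2892 + 2090916) + 1374*288421)*(1/3500284) = (2093828 + 396290454)*(1/3500284) = 398384282*(1/3500284) = 199192141/1750142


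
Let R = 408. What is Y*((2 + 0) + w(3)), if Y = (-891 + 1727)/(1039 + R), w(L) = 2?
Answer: 3344/1447 ≈ 2.3110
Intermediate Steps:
Y = 836/1447 (Y = (-891 + 1727)/(1039 + 408) = 836/1447 ≈ 0.57775)
Y*((2 + 0) + w(3)) = 836*((2 + 0) + 2)/1447 = 836*(2 + 2)/1447 = (836/1447)*4 = 3344/1447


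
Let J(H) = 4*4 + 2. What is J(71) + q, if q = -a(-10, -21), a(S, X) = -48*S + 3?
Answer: -465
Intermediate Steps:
a(S, X) = 3 - 48*S
q = -483 (q = -(3 - 48*(-10)) = -(3 + 480) = -1*483 = -483)
J(H) = 18 (J(H) = 16 + 2 = 18)
J(71) + q = 18 - 483 = -465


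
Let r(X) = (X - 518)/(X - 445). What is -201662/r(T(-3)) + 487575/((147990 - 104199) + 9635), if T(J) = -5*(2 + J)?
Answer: -4740307239305/27407538 ≈ -1.7296e+5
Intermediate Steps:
T(J) = -10 - 5*J
r(X) = (-518 + X)/(-445 + X)
-201662/r(T(-3)) + 487575/((147990 - 104199) + 9635) = -201662*(-445 + (-10 - 5*(-3)))/(-518 + (-10 - 5*(-3))) + 487575/((147990 - 104199) + 9635) = -201662*(-445 + (-10 + 15))/(-518 + (-10 + 15)) + 487575/(43791 + 9635) = -201662*(-445 + 5)/(-518 + 5) + 487575/53426 = -201662/(-513/(-440)) + 487575*(1/53426) = -201662/((-1/440*(-513))) + 487575/53426 = -201662/513/440 + 487575/53426 = -201662*440/513 + 487575/53426 = -88731280/513 + 487575/53426 = -4740307239305/27407538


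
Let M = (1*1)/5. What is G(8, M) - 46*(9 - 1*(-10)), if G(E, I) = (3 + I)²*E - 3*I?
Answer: -19817/25 ≈ -792.68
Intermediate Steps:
M = ⅕ (M = 1*(⅕) = ⅕ ≈ 0.20000)
G(E, I) = -3*I + E*(3 + I)² (G(E, I) = E*(3 + I)² - 3*I = -3*I + E*(3 + I)²)
G(8, M) - 46*(9 - 1*(-10)) = (-3*⅕ + 8*(3 + ⅕)²) - 46*(9 - 1*(-10)) = (-⅗ + 8*(16/5)²) - 46*(9 + 10) = (-⅗ + 8*(256/25)) - 46*19 = (-⅗ + 2048/25) - 874 = 2033/25 - 874 = -19817/25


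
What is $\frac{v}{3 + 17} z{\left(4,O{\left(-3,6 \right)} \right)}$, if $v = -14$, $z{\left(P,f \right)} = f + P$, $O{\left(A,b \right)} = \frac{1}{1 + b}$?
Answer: $- \frac{29}{10} \approx -2.9$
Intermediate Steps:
$z{\left(P,f \right)} = P + f$
$\frac{v}{3 + 17} z{\left(4,O{\left(-3,6 \right)} \right)} = \frac{1}{3 + 17} \left(-14\right) \left(4 + \frac{1}{1 + 6}\right) = \frac{1}{20} \left(-14\right) \left(4 + \frac{1}{7}\right) = \left(- \frac{7}{10}\right) \frac{29}{7} = - \frac{29}{10}$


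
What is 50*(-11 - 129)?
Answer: -7000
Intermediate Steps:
50*(-11 - 129) = 50*(-140) = -7000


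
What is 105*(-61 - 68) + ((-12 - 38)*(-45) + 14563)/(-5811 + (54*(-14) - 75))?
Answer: -89982703/6642 ≈ -13548.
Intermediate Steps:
105*(-61 - 68) + ((-12 - 38)*(-45) + 14563)/(-5811 + (54*(-14) - 75)) = 105*(-129) + (-50*(-45) + 14563)/(-5811 + (-756 - 75)) = -13545 + (2250 + 14563)/(-5811 - 831) = -13545 + 16813/(-6642) = -13545 + 16813*(-1/6642) = -13545 - 16813/6642 = -89982703/6642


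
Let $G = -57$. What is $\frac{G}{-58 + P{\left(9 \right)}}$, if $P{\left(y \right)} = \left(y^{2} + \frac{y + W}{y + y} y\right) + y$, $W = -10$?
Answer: $- \frac{38}{21} \approx -1.8095$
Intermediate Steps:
$P{\left(y \right)} = -5 + y^{2} + \frac{3 y}{2}$ ($P{\left(y \right)} = \left(y^{2} + \frac{y - 10}{y + y} y\right) + y = \left(y^{2} + \frac{-10 + y}{2 y} y\right) + y = \left(y^{2} + \left(-5 + \frac{y}{2}\right)\right) + y = \left(-5 + y^{2} + \frac{y}{2}\right) + y = -5 + y^{2} + \frac{3 y}{2}$)
$\frac{G}{-58 + P{\left(9 \right)}} = - \frac{57}{-58 + \left(-5 + 9^{2} + \frac{3}{2} \cdot 9\right)} = - \frac{57}{-58 + \left(-5 + 81 + \frac{27}{2}\right)} = - \frac{57}{-58 + \frac{179}{2}} = - \frac{57}{\frac{63}{2}} = \left(-57\right) \frac{2}{63} = - \frac{38}{21}$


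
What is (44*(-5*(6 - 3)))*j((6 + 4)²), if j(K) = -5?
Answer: 3300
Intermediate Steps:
(44*(-5*(6 - 3)))*j((6 + 4)²) = (44*(-5*(6 - 3)))*(-5) = (44*(-5*3))*(-5) = (44*(-15))*(-5) = -660*(-5) = 3300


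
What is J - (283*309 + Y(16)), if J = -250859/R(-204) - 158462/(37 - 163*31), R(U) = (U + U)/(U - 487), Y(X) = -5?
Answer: -14560822097/28424 ≈ -5.1227e+5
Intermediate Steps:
R(U) = 2*U/(-487 + U) (R(U) = (2*U)/(-487 + U) = 2*U/(-487 + U))
J = -12075370689/28424 (J = -250859/(2*(-204)/(-487 - 204)) - 158462/(37 - 163*31) = -250859/(2*(-204)/(-691)) - 158462/(37 - 5053) = -250859/(2*(-204)*(-1/691)) - 158462/(-5016) = -250859/408/691 - 158462*(-1/5016) = -250859*691/408 + 79231/2508 = -173343569/408 + 79231/2508 = -12075370689/28424 ≈ -4.2483e+5)
J - (283*309 + Y(16)) = -12075370689/28424 - (283*309 - 5) = -12075370689/28424 - (87447 - 5) = -12075370689/28424 - 1*87442 = -12075370689/28424 - 87442 = -14560822097/28424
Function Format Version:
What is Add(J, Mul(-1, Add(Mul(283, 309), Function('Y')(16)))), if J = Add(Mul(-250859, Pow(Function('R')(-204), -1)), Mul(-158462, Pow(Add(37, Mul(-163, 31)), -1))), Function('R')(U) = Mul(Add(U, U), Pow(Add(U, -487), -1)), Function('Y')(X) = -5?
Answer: Rational(-14560822097, 28424) ≈ -5.1227e+5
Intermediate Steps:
Function('R')(U) = Mul(2, U, Pow(Add(-487, U), -1)) (Function('R')(U) = Mul(Mul(2, U), Pow(Add(-487, U), -1)) = Mul(2, U, Pow(Add(-487, U), -1)))
J = Rational(-12075370689, 28424) (J = Add(Mul(-250859, Pow(Mul(2, -204, Pow(Add(-487, -204), -1)), -1)), Mul(-158462, Pow(Add(37, Mul(-163, 31)), -1))) = Add(Mul(-250859, Pow(Mul(2, -204, Pow(-691, -1)), -1)), Mul(-158462, Pow(Add(37, -5053), -1))) = Add(Mul(-250859, Pow(Mul(2, -204, Rational(-1, 691)), -1)), Mul(-158462, Pow(-5016, -1))) = Add(Mul(-250859, Pow(Rational(408, 691), -1)), Mul(-158462, Rational(-1, 5016))) = Add(Mul(-250859, Rational(691, 408)), Rational(79231, 2508)) = Add(Rational(-173343569, 408), Rational(79231, 2508)) = Rational(-12075370689, 28424) ≈ -4.2483e+5)
Add(J, Mul(-1, Add(Mul(283, 309), Function('Y')(16)))) = Add(Rational(-12075370689, 28424), Mul(-1, Add(Mul(283, 309), -5))) = Add(Rational(-12075370689, 28424), Mul(-1, Add(87447, -5))) = Add(Rational(-12075370689, 28424), Mul(-1, 87442)) = Add(Rational(-12075370689, 28424), -87442) = Rational(-14560822097, 28424)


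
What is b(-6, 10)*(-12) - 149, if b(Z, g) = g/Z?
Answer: -129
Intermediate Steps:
b(-6, 10)*(-12) - 149 = (10/(-6))*(-12) - 149 = (10*(-1/6))*(-12) - 149 = -5/3*(-12) - 149 = 20 - 149 = -129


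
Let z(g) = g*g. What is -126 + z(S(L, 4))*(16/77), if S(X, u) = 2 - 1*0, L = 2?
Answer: -9638/77 ≈ -125.17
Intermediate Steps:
S(X, u) = 2 (S(X, u) = 2 + 0 = 2)
z(g) = g**2
-126 + z(S(L, 4))*(16/77) = -126 + 2**2*(16/77) = -126 + 4*(16*(1/77)) = -126 + 4*(16/77) = -126 + 64/77 = -9638/77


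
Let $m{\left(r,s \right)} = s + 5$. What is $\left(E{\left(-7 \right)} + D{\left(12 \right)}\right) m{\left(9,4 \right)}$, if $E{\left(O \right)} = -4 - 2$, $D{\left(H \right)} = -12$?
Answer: $-162$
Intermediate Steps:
$m{\left(r,s \right)} = 5 + s$
$E{\left(O \right)} = -6$
$\left(E{\left(-7 \right)} + D{\left(12 \right)}\right) m{\left(9,4 \right)} = \left(-6 - 12\right) \left(5 + 4\right) = \left(-18\right) 9 = -162$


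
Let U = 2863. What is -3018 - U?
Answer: -5881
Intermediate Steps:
-3018 - U = -3018 - 1*2863 = -3018 - 2863 = -5881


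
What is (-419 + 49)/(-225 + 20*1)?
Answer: 74/41 ≈ 1.8049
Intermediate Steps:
(-419 + 49)/(-225 + 20*1) = -370/(-225 + 20) = -370/(-205) = -370*(-1/205) = 74/41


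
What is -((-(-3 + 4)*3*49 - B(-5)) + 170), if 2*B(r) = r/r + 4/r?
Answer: -229/10 ≈ -22.900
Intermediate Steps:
B(r) = ½ + 2/r (B(r) = (r/r + 4/r)/2 = (1 + 4/r)/2 = ½ + 2/r)
-((-(-3 + 4)*3*49 - B(-5)) + 170) = -((-(-3 + 4)*3*49 - (4 - 5)/(2*(-5))) + 170) = -((-1*3*49 - (-1)*(-1)/(2*5)) + 170) = -((-3*49 - 1*⅒) + 170) = -((-1*147 - ⅒) + 170) = -((-147 - ⅒) + 170) = -(-1471/10 + 170) = -1*229/10 = -229/10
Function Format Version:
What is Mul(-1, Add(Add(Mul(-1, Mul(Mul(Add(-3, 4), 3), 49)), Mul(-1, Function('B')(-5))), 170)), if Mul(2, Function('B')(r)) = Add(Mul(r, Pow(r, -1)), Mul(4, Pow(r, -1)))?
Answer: Rational(-229, 10) ≈ -22.900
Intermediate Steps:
Function('B')(r) = Add(Rational(1, 2), Mul(2, Pow(r, -1))) (Function('B')(r) = Mul(Rational(1, 2), Add(Mul(r, Pow(r, -1)), Mul(4, Pow(r, -1)))) = Mul(Rational(1, 2), Add(1, Mul(4, Pow(r, -1)))) = Add(Rational(1, 2), Mul(2, Pow(r, -1))))
Mul(-1, Add(Add(Mul(-1, Mul(Mul(Add(-3, 4), 3), 49)), Mul(-1, Function('B')(-5))), 170)) = Mul(-1, Add(Add(Mul(-1, Mul(Mul(Add(-3, 4), 3), 49)), Mul(-1, Mul(Rational(1, 2), Pow(-5, -1), Add(4, -5)))), 170)) = Mul(-1, Add(Add(Mul(-1, Mul(Mul(1, 3), 49)), Mul(-1, Mul(Rational(1, 2), Rational(-1, 5), -1))), 170)) = Mul(-1, Add(Add(Mul(-1, Mul(3, 49)), Mul(-1, Rational(1, 10))), 170)) = Mul(-1, Add(Add(Mul(-1, 147), Rational(-1, 10)), 170)) = Mul(-1, Add(Add(-147, Rational(-1, 10)), 170)) = Mul(-1, Add(Rational(-1471, 10), 170)) = Mul(-1, Rational(229, 10)) = Rational(-229, 10)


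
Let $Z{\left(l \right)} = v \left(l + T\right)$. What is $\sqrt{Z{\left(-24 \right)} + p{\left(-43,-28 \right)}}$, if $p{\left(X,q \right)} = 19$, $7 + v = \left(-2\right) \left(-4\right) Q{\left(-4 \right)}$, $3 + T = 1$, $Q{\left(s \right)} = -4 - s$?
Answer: $\sqrt{201} \approx 14.177$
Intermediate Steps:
$T = -2$ ($T = -3 + 1 = -2$)
$v = -7$ ($v = -7 + \left(-2\right) \left(-4\right) \left(-4 - -4\right) = -7 + 8 \left(-4 + 4\right) = -7 + 8 \cdot 0 = -7 + 0 = -7$)
$Z{\left(l \right)} = 14 - 7 l$ ($Z{\left(l \right)} = - 7 \left(l - 2\right) = - 7 \left(-2 + l\right) = 14 - 7 l$)
$\sqrt{Z{\left(-24 \right)} + p{\left(-43,-28 \right)}} = \sqrt{\left(14 - -168\right) + 19} = \sqrt{\left(14 + 168\right) + 19} = \sqrt{182 + 19} = \sqrt{201}$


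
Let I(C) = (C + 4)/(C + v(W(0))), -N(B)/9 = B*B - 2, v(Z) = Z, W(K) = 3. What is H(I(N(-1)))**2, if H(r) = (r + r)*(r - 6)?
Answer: 588289/5184 ≈ 113.48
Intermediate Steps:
N(B) = 18 - 9*B**2 (N(B) = -9*(B*B - 2) = -9*(B**2 - 2) = -9*(-2 + B**2) = 18 - 9*B**2)
I(C) = (4 + C)/(3 + C) (I(C) = (C + 4)/(C + 3) = (4 + C)/(3 + C))
H(r) = 2*r*(-6 + r) (H(r) = (2*r)*(-6 + r) = 2*r*(-6 + r))
H(I(N(-1)))**2 = (2*((4 + (18 - 9*(-1)**2))/(3 + (18 - 9*(-1)**2)))*(-6 + (4 + (18 - 9*(-1)**2))/(3 + (18 - 9*(-1)**2))))**2 = (2*((4 + (18 - 9*1))/(3 + (18 - 9*1)))*(-6 + (4 + (18 - 9*1))/(3 + (18 - 9*1))))**2 = (2*((4 + (18 - 9))/(3 + (18 - 9)))*(-6 + (4 + (18 - 9))/(3 + (18 - 9))))**2 = (2*((4 + 9)/(3 + 9))*(-6 + (4 + 9)/(3 + 9)))**2 = (2*(13/12)*(-6 + 13/12))**2 = (2*(13/12)*(-59/12))**2 = (-767/72)**2 = 588289/5184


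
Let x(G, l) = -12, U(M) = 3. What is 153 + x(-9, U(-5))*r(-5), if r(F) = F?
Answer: 213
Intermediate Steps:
153 + x(-9, U(-5))*r(-5) = 153 - 12*(-5) = 153 + 60 = 213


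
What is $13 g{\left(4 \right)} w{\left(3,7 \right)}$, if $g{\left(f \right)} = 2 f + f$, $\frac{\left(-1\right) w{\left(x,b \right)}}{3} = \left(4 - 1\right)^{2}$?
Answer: $-4212$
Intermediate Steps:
$w{\left(x,b \right)} = -27$ ($w{\left(x,b \right)} = - 3 \left(4 - 1\right)^{2} = - 3 \cdot 3^{2} = \left(-3\right) 9 = -27$)
$g{\left(f \right)} = 3 f$
$13 g{\left(4 \right)} w{\left(3,7 \right)} = 13 \cdot 3 \cdot 4 \left(-27\right) = 13 \cdot 12 \left(-27\right) = 156 \left(-27\right) = -4212$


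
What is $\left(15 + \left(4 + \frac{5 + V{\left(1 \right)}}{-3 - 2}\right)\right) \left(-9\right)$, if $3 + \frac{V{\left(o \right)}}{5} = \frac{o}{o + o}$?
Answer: $- \frac{369}{2} \approx -184.5$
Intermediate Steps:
$V{\left(o \right)} = - \frac{25}{2}$ ($V{\left(o \right)} = -15 + 5 \frac{o}{o + o} = -15 + 5 \frac{o}{2 o} = -15 + 5 \frac{1}{2 o} o = -15 + 5 \cdot \frac{1}{2} = -15 + \frac{5}{2} = - \frac{25}{2}$)
$\left(15 + \left(4 + \frac{5 + V{\left(1 \right)}}{-3 - 2}\right)\right) \left(-9\right) = \left(15 + \left(4 + \frac{5 - \frac{25}{2}}{-3 - 2}\right)\right) \left(-9\right) = \left(15 + \left(4 - \frac{15}{2 \left(-5\right)}\right)\right) \left(-9\right) = \left(15 + \left(4 - - \frac{3}{2}\right)\right) \left(-9\right) = \left(15 + \left(4 + \frac{3}{2}\right)\right) \left(-9\right) = \left(15 + \frac{11}{2}\right) \left(-9\right) = \frac{41}{2} \left(-9\right) = - \frac{369}{2}$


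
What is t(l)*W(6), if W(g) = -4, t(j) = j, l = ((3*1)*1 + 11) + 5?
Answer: -76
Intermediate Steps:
l = 19 (l = (3*1 + 11) + 5 = (3 + 11) + 5 = 14 + 5 = 19)
t(l)*W(6) = 19*(-4) = -76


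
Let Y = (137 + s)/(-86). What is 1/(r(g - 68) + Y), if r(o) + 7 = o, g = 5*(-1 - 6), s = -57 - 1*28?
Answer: -43/4756 ≈ -0.0090412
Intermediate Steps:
s = -85 (s = -57 - 28 = -85)
g = -35 (g = 5*(-7) = -35)
r(o) = -7 + o
Y = -26/43 (Y = (137 - 85)/(-86) = -1/86*52 = -26/43 ≈ -0.60465)
1/(r(g - 68) + Y) = 1/((-7 + (-35 - 68)) - 26/43) = 1/((-7 - 103) - 26/43) = 1/(-110 - 26/43) = 1/(-4756/43) = -43/4756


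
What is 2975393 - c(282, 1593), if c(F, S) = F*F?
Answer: 2895869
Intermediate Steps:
c(F, S) = F²
2975393 - c(282, 1593) = 2975393 - 1*282² = 2975393 - 1*79524 = 2975393 - 79524 = 2895869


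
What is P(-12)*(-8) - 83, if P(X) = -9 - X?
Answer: -107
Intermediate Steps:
P(-12)*(-8) - 83 = (-9 - 1*(-12))*(-8) - 83 = (-9 + 12)*(-8) - 83 = 3*(-8) - 83 = -24 - 83 = -107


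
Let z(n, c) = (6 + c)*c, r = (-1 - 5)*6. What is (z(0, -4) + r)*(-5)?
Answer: 220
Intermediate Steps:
r = -36 (r = -6*6 = -36)
z(n, c) = c*(6 + c)
(z(0, -4) + r)*(-5) = (-4*(6 - 4) - 36)*(-5) = (-4*2 - 36)*(-5) = (-8 - 36)*(-5) = -44*(-5) = 220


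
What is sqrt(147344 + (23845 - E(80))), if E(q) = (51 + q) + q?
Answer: sqrt(170978) ≈ 413.49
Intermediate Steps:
E(q) = 51 + 2*q
sqrt(147344 + (23845 - E(80))) = sqrt(147344 + (23845 - (51 + 2*80))) = sqrt(147344 + (23845 - (51 + 160))) = sqrt(147344 + (23845 - 1*211)) = sqrt(147344 + (23845 - 211)) = sqrt(147344 + 23634) = sqrt(170978)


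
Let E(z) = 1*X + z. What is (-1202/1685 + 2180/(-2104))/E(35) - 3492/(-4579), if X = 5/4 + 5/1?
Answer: 80378954578/111606370975 ≈ 0.72020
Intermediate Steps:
X = 25/4 (X = 5*(1/4) + 5*1 = 5/4 + 5 = 25/4 ≈ 6.2500)
E(z) = 25/4 + z (E(z) = 1*(25/4) + z = 25/4 + z)
(-1202/1685 + 2180/(-2104))/E(35) - 3492/(-4579) = (-1202/1685 + 2180/(-2104))/(25/4 + 35) - 3492/(-4579) = (-1202*1/1685 + 2180*(-1/2104))/(165/4) - 3492*(-1/4579) = (-1202/1685 - 545/526)*(4/165) + 3492/4579 = -1550577/886310*4/165 + 3492/4579 = -1033718/24373525 + 3492/4579 = 80378954578/111606370975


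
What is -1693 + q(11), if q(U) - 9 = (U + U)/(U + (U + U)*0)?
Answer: -1682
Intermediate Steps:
q(U) = 11 (q(U) = 9 + (U + U)/(U + (U + U)*0) = 9 + (2*U)/(U + (2*U)*0) = 9 + (2*U)/(U + 0) = 9 + (2*U)/U = 9 + 2 = 11)
-1693 + q(11) = -1693 + 11 = -1682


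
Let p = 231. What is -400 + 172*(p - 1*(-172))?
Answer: 68916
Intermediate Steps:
-400 + 172*(p - 1*(-172)) = -400 + 172*(231 - 1*(-172)) = -400 + 172*(231 + 172) = -400 + 172*403 = -400 + 69316 = 68916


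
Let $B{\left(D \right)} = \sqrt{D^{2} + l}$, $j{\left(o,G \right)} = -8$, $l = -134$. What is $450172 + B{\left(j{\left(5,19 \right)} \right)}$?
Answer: $450172 + i \sqrt{70} \approx 4.5017 \cdot 10^{5} + 8.3666 i$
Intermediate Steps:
$B{\left(D \right)} = \sqrt{-134 + D^{2}}$ ($B{\left(D \right)} = \sqrt{D^{2} - 134} = \sqrt{-134 + D^{2}}$)
$450172 + B{\left(j{\left(5,19 \right)} \right)} = 450172 + \sqrt{-134 + \left(-8\right)^{2}} = 450172 + \sqrt{-134 + 64} = 450172 + \sqrt{-70} = 450172 + i \sqrt{70}$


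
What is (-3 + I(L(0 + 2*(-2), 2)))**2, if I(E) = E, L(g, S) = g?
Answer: 49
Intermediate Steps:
(-3 + I(L(0 + 2*(-2), 2)))**2 = (-3 + (0 + 2*(-2)))**2 = (-3 + (0 - 4))**2 = (-3 - 4)**2 = (-7)**2 = 49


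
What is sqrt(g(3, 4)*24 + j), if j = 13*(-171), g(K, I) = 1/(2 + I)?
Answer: I*sqrt(2219) ≈ 47.106*I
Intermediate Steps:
j = -2223
sqrt(g(3, 4)*24 + j) = sqrt(24/(2 + 4) - 2223) = sqrt(24/6 - 2223) = sqrt((1/6)*24 - 2223) = sqrt(4 - 2223) = sqrt(-2219) = I*sqrt(2219)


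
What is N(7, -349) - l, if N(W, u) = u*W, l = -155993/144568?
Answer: -353023631/144568 ≈ -2441.9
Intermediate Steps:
l = -155993/144568 (l = -155993*1/144568 = -155993/144568 ≈ -1.0790)
N(W, u) = W*u
N(7, -349) - l = 7*(-349) - 1*(-155993/144568) = -2443 + 155993/144568 = -353023631/144568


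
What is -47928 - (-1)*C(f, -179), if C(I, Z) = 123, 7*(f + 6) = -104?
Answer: -47805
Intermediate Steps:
f = -146/7 (f = -6 + (⅐)*(-104) = -6 - 104/7 = -146/7 ≈ -20.857)
-47928 - (-1)*C(f, -179) = -47928 - (-1)*123 = -47928 - 1*(-123) = -47928 + 123 = -47805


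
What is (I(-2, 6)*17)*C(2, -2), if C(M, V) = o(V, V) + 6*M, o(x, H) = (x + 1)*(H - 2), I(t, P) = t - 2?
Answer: -1088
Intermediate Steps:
I(t, P) = -2 + t (I(t, P) = t - 1*2 = t - 2 = -2 + t)
o(x, H) = (1 + x)*(-2 + H)
C(M, V) = -2 + V² - V + 6*M (C(M, V) = (-2 + V - 2*V + V*V) + 6*M = (-2 + V - 2*V + V²) + 6*M = (-2 + V² - V) + 6*M = -2 + V² - V + 6*M)
(I(-2, 6)*17)*C(2, -2) = ((-2 - 2)*17)*(-2 + (-2)² - 1*(-2) + 6*2) = (-4*17)*(-2 + 4 + 2 + 12) = -68*16 = -1088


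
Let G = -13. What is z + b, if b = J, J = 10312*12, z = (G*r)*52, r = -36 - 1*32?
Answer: 169712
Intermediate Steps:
r = -68 (r = -36 - 32 = -68)
z = 45968 (z = -13*(-68)*52 = 884*52 = 45968)
J = 123744
b = 123744
z + b = 45968 + 123744 = 169712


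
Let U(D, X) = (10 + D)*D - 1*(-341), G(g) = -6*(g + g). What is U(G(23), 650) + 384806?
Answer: 458563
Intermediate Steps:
G(g) = -12*g
U(D, X) = 341 + D*(10 + D) (U(D, X) = D*(10 + D) + 341 = 341 + D*(10 + D))
U(G(23), 650) + 384806 = (341 + (-12*23)² + 10*(-12*23)) + 384806 = (341 + (-276)² + 10*(-276)) + 384806 = (341 + 76176 - 2760) + 384806 = 73757 + 384806 = 458563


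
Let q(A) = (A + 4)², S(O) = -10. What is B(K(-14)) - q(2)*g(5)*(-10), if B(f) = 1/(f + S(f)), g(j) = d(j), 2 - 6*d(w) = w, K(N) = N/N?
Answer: -1621/9 ≈ -180.11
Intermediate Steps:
K(N) = 1
d(w) = ⅓ - w/6
q(A) = (4 + A)²
g(j) = ⅓ - j/6
B(f) = 1/(-10 + f) (B(f) = 1/(f - 10) = 1/(-10 + f))
B(K(-14)) - q(2)*g(5)*(-10) = 1/(-10 + 1) - (4 + 2)²*(⅓ - ⅙*5)*(-10) = 1/(-9) - 6²*(⅓ - ⅚)*(-10) = -⅑ - 36*(-½)*(-10) = -⅑ - (-18)*(-10) = -⅑ - 1*180 = -⅑ - 180 = -1621/9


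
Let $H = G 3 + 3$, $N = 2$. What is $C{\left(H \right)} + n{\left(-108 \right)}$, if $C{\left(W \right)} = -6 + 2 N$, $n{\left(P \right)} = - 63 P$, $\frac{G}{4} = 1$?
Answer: $6802$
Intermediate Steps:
$G = 4$ ($G = 4 \cdot 1 = 4$)
$H = 15$ ($H = 4 \cdot 3 + 3 = 12 + 3 = 15$)
$C{\left(W \right)} = -2$ ($C{\left(W \right)} = -6 + 2 \cdot 2 = -6 + 4 = -2$)
$C{\left(H \right)} + n{\left(-108 \right)} = -2 - -6804 = -2 + 6804 = 6802$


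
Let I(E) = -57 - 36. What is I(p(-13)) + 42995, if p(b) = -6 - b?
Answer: 42902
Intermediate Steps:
I(E) = -93
I(p(-13)) + 42995 = -93 + 42995 = 42902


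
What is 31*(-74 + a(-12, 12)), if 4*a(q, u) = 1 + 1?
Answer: -4557/2 ≈ -2278.5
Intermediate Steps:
a(q, u) = ½ (a(q, u) = (1 + 1)/4 = (¼)*2 = ½)
31*(-74 + a(-12, 12)) = 31*(-74 + ½) = 31*(-147/2) = -4557/2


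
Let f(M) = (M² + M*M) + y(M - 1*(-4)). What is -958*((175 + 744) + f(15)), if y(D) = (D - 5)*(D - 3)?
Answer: -1526094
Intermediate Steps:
y(D) = (-5 + D)*(-3 + D)
f(M) = -17 + (4 + M)² - 8*M + 2*M² (f(M) = (M² + M*M) + (15 + (M - 1*(-4))² - 8*(M - 1*(-4))) = (M² + M²) + (15 + (M + 4)² - 8*(M + 4)) = 2*M² + (15 + (4 + M)² - 8*(4 + M)) = 2*M² + (15 + (4 + M)² + (-32 - 8*M)) = 2*M² + (-17 + (4 + M)² - 8*M) = -17 + (4 + M)² - 8*M + 2*M²)
-958*((175 + 744) + f(15)) = -958*((175 + 744) + (-1 + 3*15²)) = -958*(919 + (-1 + 3*225)) = -958*(919 + (-1 + 675)) = -958*(919 + 674) = -958*1593 = -1526094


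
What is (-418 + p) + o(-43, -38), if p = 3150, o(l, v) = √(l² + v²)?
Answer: 2732 + √3293 ≈ 2789.4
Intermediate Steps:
(-418 + p) + o(-43, -38) = (-418 + 3150) + √((-43)² + (-38)²) = 2732 + √(1849 + 1444) = 2732 + √3293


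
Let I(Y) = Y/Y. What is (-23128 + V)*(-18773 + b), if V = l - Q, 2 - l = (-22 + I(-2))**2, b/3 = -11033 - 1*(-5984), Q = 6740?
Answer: 1028013440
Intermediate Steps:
I(Y) = 1
b = -15147 (b = 3*(-11033 - 1*(-5984)) = 3*(-11033 + 5984) = 3*(-5049) = -15147)
l = -439 (l = 2 - (-22 + 1)**2 = 2 - 1*(-21)**2 = 2 - 1*441 = 2 - 441 = -439)
V = -7179 (V = -439 - 1*6740 = -439 - 6740 = -7179)
(-23128 + V)*(-18773 + b) = (-23128 - 7179)*(-18773 - 15147) = -30307*(-33920) = 1028013440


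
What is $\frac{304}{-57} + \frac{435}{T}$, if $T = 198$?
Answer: $- \frac{69}{22} \approx -3.1364$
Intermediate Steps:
$\frac{304}{-57} + \frac{435}{T} = \frac{304}{-57} + \frac{435}{198} = 304 \left(- \frac{1}{57}\right) + 435 \cdot \frac{1}{198} = - \frac{16}{3} + \frac{145}{66} = - \frac{69}{22}$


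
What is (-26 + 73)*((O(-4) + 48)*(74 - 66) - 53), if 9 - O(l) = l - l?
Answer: 18941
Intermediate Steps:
O(l) = 9 (O(l) = 9 - (l - l) = 9 - 1*0 = 9 + 0 = 9)
(-26 + 73)*((O(-4) + 48)*(74 - 66) - 53) = (-26 + 73)*((9 + 48)*(74 - 66) - 53) = 47*(57*8 - 53) = 47*(456 - 53) = 47*403 = 18941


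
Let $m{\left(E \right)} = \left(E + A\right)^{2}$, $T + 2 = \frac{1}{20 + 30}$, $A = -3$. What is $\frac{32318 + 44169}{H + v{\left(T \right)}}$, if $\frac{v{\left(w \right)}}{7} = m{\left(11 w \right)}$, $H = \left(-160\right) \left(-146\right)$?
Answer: $\frac{191217500}{69145847} \approx 2.7654$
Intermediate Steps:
$T = - \frac{99}{50}$ ($T = -2 + \frac{1}{20 + 30} = -2 + \frac{1}{50} = - \frac{99}{50} \approx -1.98$)
$m{\left(E \right)} = \left(-3 + E\right)^{2}$ ($m{\left(E \right)} = \left(E - 3\right)^{2} = \left(-3 + E\right)^{2}$)
$H = 23360$
$v{\left(w \right)} = 7 \left(-3 + 11 w\right)^{2}$
$\frac{32318 + 44169}{H + v{\left(T \right)}} = \frac{32318 + 44169}{23360 + 7 \left(-3 + 11 \left(- \frac{99}{50}\right)\right)^{2}} = \frac{76487}{23360 + 7 \left(-3 - \frac{1089}{50}\right)^{2}} = \frac{76487}{23360 + 7 \left(- \frac{1239}{50}\right)^{2}} = \frac{76487}{23360 + 7 \cdot \frac{1535121}{2500}} = \frac{76487}{23360 + \frac{10745847}{2500}} = \frac{76487}{\frac{69145847}{2500}} = 76487 \cdot \frac{2500}{69145847} = \frac{191217500}{69145847}$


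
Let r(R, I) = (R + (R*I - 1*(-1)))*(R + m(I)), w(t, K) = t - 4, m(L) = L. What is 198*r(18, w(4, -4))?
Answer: 67716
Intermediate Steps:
w(t, K) = -4 + t
r(R, I) = (I + R)*(1 + R + I*R) (r(R, I) = (R + (R*I - 1*(-1)))*(R + I) = (R + (I*R + 1))*(I + R) = (R + (1 + I*R))*(I + R) = (1 + R + I*R)*(I + R) = (I + R)*(1 + R + I*R))
198*r(18, w(4, -4)) = 198*((-4 + 4) + 18 + 18² + (-4 + 4)*18 + (-4 + 4)*18² + 18*(-4 + 4)²) = 198*(0 + 18 + 324 + 0*18 + 0*324 + 18*0²) = 198*(0 + 18 + 324 + 0 + 0 + 18*0) = 198*(0 + 18 + 324 + 0 + 0 + 0) = 198*342 = 67716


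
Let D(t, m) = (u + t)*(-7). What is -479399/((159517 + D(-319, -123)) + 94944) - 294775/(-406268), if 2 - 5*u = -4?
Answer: -74437484495/65176965838 ≈ -1.1421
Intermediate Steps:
u = 6/5 (u = ⅖ - ⅕*(-4) = ⅖ + ⅘ = 6/5 ≈ 1.2000)
D(t, m) = -42/5 - 7*t (D(t, m) = (6/5 + t)*(-7) = -42/5 - 7*t)
-479399/((159517 + D(-319, -123)) + 94944) - 294775/(-406268) = -479399/((159517 + (-42/5 - 7*(-319))) + 94944) - 294775/(-406268) = -479399/((159517 + (-42/5 + 2233)) + 94944) - 294775*(-1/406268) = -479399/((159517 + 11123/5) + 94944) + 294775/406268 = -479399/(808708/5 + 94944) + 294775/406268 = -479399/1283428/5 + 294775/406268 = -479399*5/1283428 + 294775/406268 = -2396995/1283428 + 294775/406268 = -74437484495/65176965838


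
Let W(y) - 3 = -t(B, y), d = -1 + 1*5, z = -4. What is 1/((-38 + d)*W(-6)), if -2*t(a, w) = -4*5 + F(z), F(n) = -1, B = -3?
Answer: 1/255 ≈ 0.0039216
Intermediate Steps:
t(a, w) = 21/2 (t(a, w) = -(-4*5 - 1)/2 = -(-20 - 1)/2 = -1/2*(-21) = 21/2)
d = 4 (d = -1 + 5 = 4)
W(y) = -15/2 (W(y) = 3 - 1*21/2 = 3 - 21/2 = -15/2)
1/((-38 + d)*W(-6)) = 1/((-38 + 4)*(-15/2)) = 1/(-34*(-15/2)) = 1/255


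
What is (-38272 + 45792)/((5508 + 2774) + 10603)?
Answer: 1504/3777 ≈ 0.39820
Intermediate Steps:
(-38272 + 45792)/((5508 + 2774) + 10603) = 7520/(8282 + 10603) = 7520/18885 = 7520*(1/18885) = 1504/3777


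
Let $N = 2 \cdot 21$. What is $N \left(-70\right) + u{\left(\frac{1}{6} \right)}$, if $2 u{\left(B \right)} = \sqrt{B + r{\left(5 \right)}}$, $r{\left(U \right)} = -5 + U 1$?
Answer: $-2940 + \frac{\sqrt{6}}{12} \approx -2939.8$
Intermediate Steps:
$r{\left(U \right)} = -5 + U$
$N = 42$
$u{\left(B \right)} = \frac{\sqrt{B}}{2}$ ($u{\left(B \right)} = \frac{\sqrt{B + \left(-5 + 5\right)}}{2} = \frac{\sqrt{B + 0}}{2} = \frac{\sqrt{B}}{2}$)
$N \left(-70\right) + u{\left(\frac{1}{6} \right)} = 42 \left(-70\right) + \frac{\sqrt{\frac{1}{6}}}{2} = -2940 + \frac{1}{2 \sqrt{6}} = -2940 + \frac{\frac{1}{6} \sqrt{6}}{2} = -2940 + \frac{\sqrt{6}}{12}$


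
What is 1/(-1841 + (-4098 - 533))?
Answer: -1/6472 ≈ -0.00015451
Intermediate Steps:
1/(-1841 + (-4098 - 533)) = 1/(-1841 - 4631) = 1/(-6472) = -1/6472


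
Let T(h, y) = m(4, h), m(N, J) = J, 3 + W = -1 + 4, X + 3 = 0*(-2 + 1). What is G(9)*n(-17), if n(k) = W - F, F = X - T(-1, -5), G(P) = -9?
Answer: -18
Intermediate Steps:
X = -3 (X = -3 + 0*(-2 + 1) = -3 + 0*(-1) = -3 + 0 = -3)
W = 0 (W = -3 + (-1 + 4) = -3 + 3 = 0)
T(h, y) = h
F = -2 (F = -3 - 1*(-1) = -3 + 1 = -2)
n(k) = 2 (n(k) = 0 - 1*(-2) = 0 + 2 = 2)
G(9)*n(-17) = -9*2 = -18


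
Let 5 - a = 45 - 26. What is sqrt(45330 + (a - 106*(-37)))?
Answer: sqrt(49238) ≈ 221.90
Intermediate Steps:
a = -14 (a = 5 - (45 - 26) = 5 - 1*19 = 5 - 19 = -14)
sqrt(45330 + (a - 106*(-37))) = sqrt(45330 + (-14 - 106*(-37))) = sqrt(45330 + (-14 + 3922)) = sqrt(45330 + 3908) = sqrt(49238)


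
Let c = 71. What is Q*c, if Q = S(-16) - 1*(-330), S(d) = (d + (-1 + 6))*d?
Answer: 35926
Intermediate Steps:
S(d) = d*(5 + d) (S(d) = (d + 5)*d = (5 + d)*d = d*(5 + d))
Q = 506 (Q = -16*(5 - 16) - 1*(-330) = -16*(-11) + 330 = 176 + 330 = 506)
Q*c = 506*71 = 35926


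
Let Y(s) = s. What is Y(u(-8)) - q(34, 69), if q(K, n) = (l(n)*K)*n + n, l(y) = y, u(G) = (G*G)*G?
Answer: -162455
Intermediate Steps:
u(G) = G³ (u(G) = G²*G = G³)
q(K, n) = n + K*n² (q(K, n) = (n*K)*n + n = (K*n)*n + n = K*n² + n = n + K*n²)
Y(u(-8)) - q(34, 69) = (-8)³ - 69*(1 + 34*69) = -512 - 69*(1 + 2346) = -512 - 69*2347 = -512 - 1*161943 = -512 - 161943 = -162455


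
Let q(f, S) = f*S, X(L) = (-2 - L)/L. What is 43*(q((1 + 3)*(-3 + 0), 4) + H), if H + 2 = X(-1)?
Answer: -2107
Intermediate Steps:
X(L) = (-2 - L)/L
H = -1 (H = -2 + (-2 - 1*(-1))/(-1) = -2 - (-2 + 1) = -2 - 1*(-1) = -2 + 1 = -1)
q(f, S) = S*f
43*(q((1 + 3)*(-3 + 0), 4) + H) = 43*(4*((1 + 3)*(-3 + 0)) - 1) = 43*(4*(4*(-3)) - 1) = 43*(4*(-12) - 1) = 43*(-48 - 1) = 43*(-49) = -2107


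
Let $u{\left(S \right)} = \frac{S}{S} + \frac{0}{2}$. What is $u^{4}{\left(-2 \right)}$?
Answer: $1$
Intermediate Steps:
$u{\left(S \right)} = 1$ ($u{\left(S \right)} = 1 + 0 \cdot \frac{1}{2} = 1 + 0 = 1$)
$u^{4}{\left(-2 \right)} = 1^{4} = 1$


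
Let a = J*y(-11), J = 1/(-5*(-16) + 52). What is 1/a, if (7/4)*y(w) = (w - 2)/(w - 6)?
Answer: 3927/13 ≈ 302.08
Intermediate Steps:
J = 1/132 (J = 1/(80 + 52) = 1/132 ≈ 0.0075758)
y(w) = 4*(-2 + w)/(7*(-6 + w)) (y(w) = 4*((w - 2)/(w - 6))/7 = 4*((-2 + w)/(-6 + w))/7 = 4*(-2 + w)/(7*(-6 + w)))
a = 13/3927 (a = (4*(-2 - 11)/(7*(-6 - 11)))/132 = ((4/7)*(-13)/(-17))/132 = ((4/7)*(-1/17)*(-13))/132 = (1/132)*(52/119) = 13/3927 ≈ 0.0033104)
1/a = 1/(13/3927) = 3927/13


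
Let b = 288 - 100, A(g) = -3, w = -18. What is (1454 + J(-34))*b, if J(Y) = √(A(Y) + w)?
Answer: 273352 + 188*I*√21 ≈ 2.7335e+5 + 861.52*I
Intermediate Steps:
b = 188
J(Y) = I*√21 (J(Y) = √(-3 - 18) = √(-21) = I*√21)
(1454 + J(-34))*b = (1454 + I*√21)*188 = 273352 + 188*I*√21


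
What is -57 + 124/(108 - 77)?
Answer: -53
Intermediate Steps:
-57 + 124/(108 - 77) = -57 + 124/31 = -57 + (1/31)*124 = -57 + 4 = -53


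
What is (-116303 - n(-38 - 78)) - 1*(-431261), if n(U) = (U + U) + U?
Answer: 315306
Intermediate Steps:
n(U) = 3*U (n(U) = 2*U + U = 3*U)
(-116303 - n(-38 - 78)) - 1*(-431261) = (-116303 - 3*(-38 - 78)) - 1*(-431261) = (-116303 - 3*(-116)) + 431261 = (-116303 - 1*(-348)) + 431261 = (-116303 + 348) + 431261 = -115955 + 431261 = 315306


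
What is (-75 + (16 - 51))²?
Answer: 12100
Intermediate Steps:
(-75 + (16 - 51))² = (-75 - 35)² = (-110)² = 12100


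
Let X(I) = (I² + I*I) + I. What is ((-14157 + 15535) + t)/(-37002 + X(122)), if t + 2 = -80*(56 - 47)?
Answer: -82/889 ≈ -0.092238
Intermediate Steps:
X(I) = I + 2*I² (X(I) = (I² + I²) + I = 2*I² + I = I + 2*I²)
t = -722 (t = -2 - 80*(56 - 47) = -2 - 80*9 = -2 - 720 = -722)
((-14157 + 15535) + t)/(-37002 + X(122)) = ((-14157 + 15535) - 722)/(-37002 + 122*(1 + 2*122)) = (1378 - 722)/(-37002 + 122*(1 + 244)) = 656/(-37002 + 122*245) = 656/(-37002 + 29890) = 656/(-7112) = 656*(-1/7112) = -82/889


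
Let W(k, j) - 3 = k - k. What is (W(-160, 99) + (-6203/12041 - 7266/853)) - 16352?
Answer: -168012918642/10270973 ≈ -16358.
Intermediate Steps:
W(k, j) = 3 (W(k, j) = 3 + (k - k) = 3 + 0 = 3)
(W(-160, 99) + (-6203/12041 - 7266/853)) - 16352 = (3 + (-6203/12041 - 7266/853)) - 16352 = (3 - 92781065/10270973) - 16352 = -61968146/10270973 - 16352 = -168012918642/10270973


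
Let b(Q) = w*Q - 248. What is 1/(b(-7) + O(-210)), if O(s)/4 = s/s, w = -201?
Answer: 1/1163 ≈ 0.00085985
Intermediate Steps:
O(s) = 4 (O(s) = 4*(s/s) = 4*1 = 4)
b(Q) = -248 - 201*Q (b(Q) = -201*Q - 248 = -248 - 201*Q)
1/(b(-7) + O(-210)) = 1/((-248 - 201*(-7)) + 4) = 1/((-248 + 1407) + 4) = 1/(1159 + 4) = 1/1163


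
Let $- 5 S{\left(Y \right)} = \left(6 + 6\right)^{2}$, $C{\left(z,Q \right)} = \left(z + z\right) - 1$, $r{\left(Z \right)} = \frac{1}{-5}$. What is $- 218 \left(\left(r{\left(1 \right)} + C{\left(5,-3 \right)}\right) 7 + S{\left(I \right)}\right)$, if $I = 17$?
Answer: $- \frac{35752}{5} \approx -7150.4$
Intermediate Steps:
$r{\left(Z \right)} = - \frac{1}{5}$
$C{\left(z,Q \right)} = -1 + 2 z$ ($C{\left(z,Q \right)} = 2 z - 1 = -1 + 2 z$)
$S{\left(Y \right)} = - \frac{144}{5}$ ($S{\left(Y \right)} = - \frac{\left(6 + 6\right)^{2}}{5} = - \frac{12^{2}}{5} = \left(- \frac{1}{5}\right) 144 = - \frac{144}{5}$)
$- 218 \left(\left(r{\left(1 \right)} + C{\left(5,-3 \right)}\right) 7 + S{\left(I \right)}\right) = - 218 \left(\left(- \frac{1}{5} + \left(-1 + 2 \cdot 5\right)\right) 7 - \frac{144}{5}\right) = - 218 \left(\left(- \frac{1}{5} + \left(-1 + 10\right)\right) 7 - \frac{144}{5}\right) = - 218 \left(\left(- \frac{1}{5} + 9\right) 7 - \frac{144}{5}\right) = - 218 \left(\frac{44}{5} \cdot 7 - \frac{144}{5}\right) = - 218 \left(\frac{308}{5} - \frac{144}{5}\right) = \left(-218\right) \frac{164}{5} = - \frac{35752}{5}$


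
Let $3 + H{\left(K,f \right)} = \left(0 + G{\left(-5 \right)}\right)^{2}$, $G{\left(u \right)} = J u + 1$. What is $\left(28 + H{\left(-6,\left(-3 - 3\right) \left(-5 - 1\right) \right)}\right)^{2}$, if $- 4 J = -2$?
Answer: $\frac{11881}{16} \approx 742.56$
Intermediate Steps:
$J = \frac{1}{2}$ ($J = \left(- \frac{1}{4}\right) \left(-2\right) = \frac{1}{2} \approx 0.5$)
$G{\left(u \right)} = 1 + \frac{u}{2}$ ($G{\left(u \right)} = \frac{u}{2} + 1 = 1 + \frac{u}{2}$)
$H{\left(K,f \right)} = - \frac{3}{4}$ ($H{\left(K,f \right)} = -3 + \left(0 + \left(1 + \frac{1}{2} \left(-5\right)\right)\right)^{2} = -3 + \left(0 + \left(1 - \frac{5}{2}\right)\right)^{2} = -3 + \left(0 - \frac{3}{2}\right)^{2} = -3 + \left(- \frac{3}{2}\right)^{2} = -3 + \frac{9}{4} = - \frac{3}{4}$)
$\left(28 + H{\left(-6,\left(-3 - 3\right) \left(-5 - 1\right) \right)}\right)^{2} = \left(28 - \frac{3}{4}\right)^{2} = \left(\frac{109}{4}\right)^{2} = \frac{11881}{16}$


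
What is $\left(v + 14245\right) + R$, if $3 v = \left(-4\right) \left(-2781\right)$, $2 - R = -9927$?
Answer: $27882$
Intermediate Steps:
$R = 9929$ ($R = 2 - -9927 = 2 + 9927 = 9929$)
$v = 3708$ ($v = \frac{\left(-4\right) \left(-2781\right)}{3} = \frac{1}{3} \cdot 11124 = 3708$)
$\left(v + 14245\right) + R = \left(3708 + 14245\right) + 9929 = 17953 + 9929 = 27882$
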